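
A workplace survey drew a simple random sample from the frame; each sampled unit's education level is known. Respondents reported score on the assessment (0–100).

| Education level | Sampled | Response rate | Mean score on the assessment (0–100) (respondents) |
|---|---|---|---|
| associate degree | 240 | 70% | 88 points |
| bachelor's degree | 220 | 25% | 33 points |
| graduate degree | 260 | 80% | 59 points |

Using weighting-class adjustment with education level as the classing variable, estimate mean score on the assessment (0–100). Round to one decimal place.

Weighting each respondent by the inverse class response rate inflates each class back to its sampled size, so the class weight is n_sampled:
  associate degree: 240 × 88 = 21,120
  bachelor's degree: 220 × 33 = 7260
  graduate degree: 260 × 59 = 15,340
Adjusted estimate = 43,720 / 720 = 60.7222 → 60.7.

60.7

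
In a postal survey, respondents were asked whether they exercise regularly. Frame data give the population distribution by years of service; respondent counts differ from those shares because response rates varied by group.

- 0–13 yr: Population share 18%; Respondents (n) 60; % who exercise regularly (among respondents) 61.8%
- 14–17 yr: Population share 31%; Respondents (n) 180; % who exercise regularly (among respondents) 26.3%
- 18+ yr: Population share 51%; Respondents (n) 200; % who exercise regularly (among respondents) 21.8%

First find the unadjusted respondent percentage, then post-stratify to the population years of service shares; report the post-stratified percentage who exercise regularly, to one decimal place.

30.4%

Without adjustment, the pooled respondent share is:
  (60/440)×61.8 + (180/440)×26.3 + (200/440)×21.8 = 29.0955%
Post-stratifying to population shares instead:
  0.18×61.8 + 0.31×26.3 + 0.51×21.8 = 30.395%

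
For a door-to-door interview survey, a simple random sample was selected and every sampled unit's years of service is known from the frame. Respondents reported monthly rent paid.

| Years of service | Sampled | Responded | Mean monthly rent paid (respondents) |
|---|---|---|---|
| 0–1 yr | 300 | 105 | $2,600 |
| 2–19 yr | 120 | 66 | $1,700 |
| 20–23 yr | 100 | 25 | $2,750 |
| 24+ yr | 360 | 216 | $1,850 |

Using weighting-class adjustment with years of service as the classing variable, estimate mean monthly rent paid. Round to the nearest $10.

$2,190

Class response rates: 0–1 yr 105/300 = 35%, 2–19 yr 66/120 = 55%, 20–23 yr 25/100 = 25%, 24+ yr 216/360 = 60%.
Inverse-response-rate weighting restores each class to its sampled count, so class totals weight by n_sampled:
  0–1 yr: 300 × 2600 = 780,000
  2–19 yr: 120 × 1700 = 204,000
  20–23 yr: 100 × 2750 = 275,000
  24+ yr: 360 × 1850 = 666,000
Adjusted estimate = 1,925,000 / 880 = 2187.5 → $2,190.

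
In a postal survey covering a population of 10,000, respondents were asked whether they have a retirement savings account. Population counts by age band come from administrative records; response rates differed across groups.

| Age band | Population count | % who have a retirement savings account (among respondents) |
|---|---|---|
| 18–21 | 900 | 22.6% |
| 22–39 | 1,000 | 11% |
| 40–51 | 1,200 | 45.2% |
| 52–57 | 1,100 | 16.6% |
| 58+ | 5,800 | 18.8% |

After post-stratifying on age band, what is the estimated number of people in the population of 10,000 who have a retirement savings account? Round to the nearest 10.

Apply each group's respondent rate to its population count:
  18–21: 900 × 22.6% = 203.4
  22–39: 1,000 × 11% = 110
  40–51: 1,200 × 45.2% = 542.4
  52–57: 1,100 × 16.6% = 182.6
  58+: 5,800 × 18.8% = 1090.4
Estimated total = 2128.8 → 2,130.

2,130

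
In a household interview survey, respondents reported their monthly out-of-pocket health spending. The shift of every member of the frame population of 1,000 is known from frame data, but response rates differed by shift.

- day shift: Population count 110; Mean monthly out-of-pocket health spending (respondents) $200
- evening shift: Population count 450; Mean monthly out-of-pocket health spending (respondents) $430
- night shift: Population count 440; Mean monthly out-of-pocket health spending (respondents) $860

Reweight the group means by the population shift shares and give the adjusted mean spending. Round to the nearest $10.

Each cell contributes population-share × respondent value:
  day shift: (110/1,000) × 200 = 22
  evening shift: (450/1,000) × 430 = 193.5
  night shift: (440/1,000) × 860 = 378.4
Post-stratified estimate = 593.9 → $590.

$590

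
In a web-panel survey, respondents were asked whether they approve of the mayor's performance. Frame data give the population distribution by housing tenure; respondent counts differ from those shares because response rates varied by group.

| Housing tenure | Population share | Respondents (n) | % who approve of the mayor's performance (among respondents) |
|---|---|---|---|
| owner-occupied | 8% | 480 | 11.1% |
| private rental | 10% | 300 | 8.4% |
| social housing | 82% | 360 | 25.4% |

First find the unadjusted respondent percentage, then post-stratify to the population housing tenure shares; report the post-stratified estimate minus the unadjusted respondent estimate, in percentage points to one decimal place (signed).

Without adjustment, the pooled respondent share is:
  (480/1140)×11.1 + (300/1140)×8.4 + (360/1140)×25.4 = 14.9053%
Post-stratifying to population shares instead:
  0.08×11.1 + 0.1×8.4 + 0.82×25.4 = 22.556%
Difference = 22.556 − 14.9053 = 7.6507 pp.

+7.7 percentage points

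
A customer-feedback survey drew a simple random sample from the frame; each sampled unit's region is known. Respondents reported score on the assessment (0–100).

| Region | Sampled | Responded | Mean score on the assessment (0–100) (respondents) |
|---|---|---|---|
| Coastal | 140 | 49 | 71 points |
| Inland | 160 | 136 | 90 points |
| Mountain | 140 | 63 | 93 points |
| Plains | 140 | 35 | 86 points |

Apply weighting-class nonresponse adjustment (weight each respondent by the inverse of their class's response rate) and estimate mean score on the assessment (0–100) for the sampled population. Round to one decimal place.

Response rates by class: Coastal 49/140 = 35%, Inland 136/160 = 85%, Mountain 63/140 = 45%, Plains 35/140 = 25%.
Each respondent's weight = sampled/responded in their class; summing within a class gives n_sampled, so:
  Coastal: 140 × 71 = 9940
  Inland: 160 × 90 = 14,400
  Mountain: 140 × 93 = 13,020
  Plains: 140 × 86 = 12,040
Adjusted estimate = 49,400 / 580 = 85.1724 → 85.2.

85.2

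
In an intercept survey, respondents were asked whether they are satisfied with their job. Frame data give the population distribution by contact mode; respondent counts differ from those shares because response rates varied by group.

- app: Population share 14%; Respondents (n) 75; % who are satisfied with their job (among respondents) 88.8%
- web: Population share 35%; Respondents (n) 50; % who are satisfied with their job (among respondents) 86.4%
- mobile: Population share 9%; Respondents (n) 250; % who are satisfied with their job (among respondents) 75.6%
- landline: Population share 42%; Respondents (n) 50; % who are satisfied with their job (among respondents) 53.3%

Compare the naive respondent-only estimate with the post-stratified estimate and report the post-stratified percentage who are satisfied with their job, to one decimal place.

Naive respondent-only estimate (weights = respondent counts):
  (75/425)×88.8 + (50/425)×86.4 + (250/425)×75.6 + (50/425)×53.3 = 76.5765%
Post-stratified estimate weights by population shares:
  0.14×88.8 + 0.35×86.4 + 0.09×75.6 + 0.42×53.3 = 71.862%

71.9%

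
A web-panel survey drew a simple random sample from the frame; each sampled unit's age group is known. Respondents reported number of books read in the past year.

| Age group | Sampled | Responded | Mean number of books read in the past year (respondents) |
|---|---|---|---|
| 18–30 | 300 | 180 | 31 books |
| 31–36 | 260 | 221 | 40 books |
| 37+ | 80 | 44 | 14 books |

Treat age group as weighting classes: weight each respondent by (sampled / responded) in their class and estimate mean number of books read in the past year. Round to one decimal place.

32.5

Class response rates: 18–30 180/300 = 60%, 31–36 221/260 = 85%, 37+ 44/80 = 55%.
Weighting each respondent by the inverse class response rate inflates each class back to its sampled size, so the class weight is n_sampled:
  18–30: 300 × 31 = 9300
  31–36: 260 × 40 = 10,400
  37+: 80 × 14 = 1120
Adjusted estimate = 20,820 / 640 = 32.5312 → 32.5.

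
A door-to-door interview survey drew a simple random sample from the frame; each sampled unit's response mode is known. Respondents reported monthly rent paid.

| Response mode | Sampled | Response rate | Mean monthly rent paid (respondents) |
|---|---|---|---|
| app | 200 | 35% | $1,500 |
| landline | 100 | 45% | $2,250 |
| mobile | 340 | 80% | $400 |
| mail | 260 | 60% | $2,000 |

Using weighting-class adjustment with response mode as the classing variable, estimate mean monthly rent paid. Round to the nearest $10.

Inverse-response-rate weighting restores each class to its sampled count, so class totals weight by n_sampled:
  app: 200 × 1500 = 300,000
  landline: 100 × 2250 = 225,000
  mobile: 340 × 400 = 136,000
  mail: 260 × 2000 = 520,000
Adjusted estimate = 1,181,000 / 900 = 1312.22 → $1,310.

$1,310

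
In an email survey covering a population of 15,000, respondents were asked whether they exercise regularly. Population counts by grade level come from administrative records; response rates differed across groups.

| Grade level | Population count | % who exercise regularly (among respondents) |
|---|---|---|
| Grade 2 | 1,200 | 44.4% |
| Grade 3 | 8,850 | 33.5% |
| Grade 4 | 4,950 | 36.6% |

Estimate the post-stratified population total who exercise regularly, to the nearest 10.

Each cell contributes its population count × the respondent rate:
  Grade 2: 1,200 × 44.4% = 532.8
  Grade 3: 8,850 × 33.5% = 2964.75
  Grade 4: 4,950 × 36.6% = 1811.7
Estimated total = 5309.25 → 5,310.

5,310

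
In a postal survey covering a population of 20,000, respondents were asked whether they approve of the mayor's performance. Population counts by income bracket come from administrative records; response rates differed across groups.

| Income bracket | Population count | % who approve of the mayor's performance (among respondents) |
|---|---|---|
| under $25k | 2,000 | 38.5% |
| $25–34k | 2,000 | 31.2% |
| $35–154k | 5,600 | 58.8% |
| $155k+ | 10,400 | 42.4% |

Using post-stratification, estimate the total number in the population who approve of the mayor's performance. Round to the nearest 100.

Each cell contributes its population count × the respondent rate:
  under $25k: 2,000 × 38.5% = 770
  $25–34k: 2,000 × 31.2% = 624
  $35–154k: 5,600 × 58.8% = 3292.8
  $155k+: 10,400 × 42.4% = 4409.6
Estimated total = 9096.4 → 9,100.

9,100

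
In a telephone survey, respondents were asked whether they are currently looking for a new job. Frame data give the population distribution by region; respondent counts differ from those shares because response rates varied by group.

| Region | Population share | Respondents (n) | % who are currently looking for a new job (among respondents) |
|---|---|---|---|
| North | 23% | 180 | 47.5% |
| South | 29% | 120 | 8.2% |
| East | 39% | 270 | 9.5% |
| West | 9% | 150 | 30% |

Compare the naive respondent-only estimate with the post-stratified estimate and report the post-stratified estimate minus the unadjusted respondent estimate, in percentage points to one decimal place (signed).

Without adjustment, the pooled respondent share is:
  (180/720)×47.5 + (120/720)×8.2 + (270/720)×9.5 + (150/720)×30 = 23.0542%
Post-stratified estimate weights by population shares:
  0.23×47.5 + 0.29×8.2 + 0.39×9.5 + 0.09×30 = 19.708%
Difference = 19.708 − 23.0542 = -3.3462 pp.

-3.3 percentage points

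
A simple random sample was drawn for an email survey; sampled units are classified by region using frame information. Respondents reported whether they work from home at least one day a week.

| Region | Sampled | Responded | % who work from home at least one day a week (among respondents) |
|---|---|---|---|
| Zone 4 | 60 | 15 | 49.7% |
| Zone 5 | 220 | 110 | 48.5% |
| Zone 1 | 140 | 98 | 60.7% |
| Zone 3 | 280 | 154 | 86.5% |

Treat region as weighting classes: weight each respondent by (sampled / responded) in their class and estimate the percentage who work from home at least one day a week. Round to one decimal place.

66.2%

Response rates by class: Zone 4 15/60 = 25%, Zone 5 110/220 = 50%, Zone 1 98/140 = 70%, Zone 3 154/280 = 55%.
Weighting each respondent by the inverse class response rate inflates each class back to its sampled size, so the class weight is n_sampled:
  Zone 4: 60 × 49.7 = 2982
  Zone 5: 220 × 48.5 = 10,670
  Zone 1: 140 × 60.7 = 8498
  Zone 3: 280 × 86.5 = 24,220
Adjusted estimate = 46,370 / 700 = 66.2429 → 66.2%.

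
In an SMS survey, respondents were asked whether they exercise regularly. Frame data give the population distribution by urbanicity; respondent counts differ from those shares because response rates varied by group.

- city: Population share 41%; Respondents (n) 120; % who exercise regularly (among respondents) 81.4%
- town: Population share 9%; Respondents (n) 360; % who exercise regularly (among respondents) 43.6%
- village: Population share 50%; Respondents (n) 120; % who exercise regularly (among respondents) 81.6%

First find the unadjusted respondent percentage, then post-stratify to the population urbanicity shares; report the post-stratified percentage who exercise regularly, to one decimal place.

78.1%

Unadjusted (pooled respondent) estimate weights by respondent counts:
  (120/600)×81.4 + (360/600)×43.6 + (120/600)×81.6 = 58.76%
Post-stratifying to population shares instead:
  0.41×81.4 + 0.09×43.6 + 0.5×81.6 = 78.098%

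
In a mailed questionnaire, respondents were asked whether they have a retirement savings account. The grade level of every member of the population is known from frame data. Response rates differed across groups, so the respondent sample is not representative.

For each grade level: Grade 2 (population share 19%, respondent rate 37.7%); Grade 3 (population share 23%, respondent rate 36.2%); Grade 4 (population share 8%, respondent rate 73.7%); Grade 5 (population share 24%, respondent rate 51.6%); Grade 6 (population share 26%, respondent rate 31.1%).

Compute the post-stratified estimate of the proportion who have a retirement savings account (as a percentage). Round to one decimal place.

41.9%

Weight each group's respondent value by its population share:
  Grade 2: 0.19 × 37.7 = 7.163
  Grade 3: 0.23 × 36.2 = 8.326
  Grade 4: 0.08 × 73.7 = 5.896
  Grade 5: 0.24 × 51.6 = 12.384
  Grade 6: 0.26 × 31.1 = 8.086
Post-stratified estimate = 41.855 → 41.9%.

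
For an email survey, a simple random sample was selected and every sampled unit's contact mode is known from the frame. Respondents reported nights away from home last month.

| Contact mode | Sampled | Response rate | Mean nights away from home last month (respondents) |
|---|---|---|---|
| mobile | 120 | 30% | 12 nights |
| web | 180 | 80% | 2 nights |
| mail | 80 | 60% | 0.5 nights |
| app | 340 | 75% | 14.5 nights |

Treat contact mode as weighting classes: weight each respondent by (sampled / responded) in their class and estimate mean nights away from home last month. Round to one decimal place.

9.4

Inverse-response-rate weighting restores each class to its sampled count, so class totals weight by n_sampled:
  mobile: 120 × 12 = 1440
  web: 180 × 2 = 360
  mail: 80 × 0.5 = 40
  app: 340 × 14.5 = 4930
Adjusted estimate = 6770 / 720 = 9.40278 → 9.4.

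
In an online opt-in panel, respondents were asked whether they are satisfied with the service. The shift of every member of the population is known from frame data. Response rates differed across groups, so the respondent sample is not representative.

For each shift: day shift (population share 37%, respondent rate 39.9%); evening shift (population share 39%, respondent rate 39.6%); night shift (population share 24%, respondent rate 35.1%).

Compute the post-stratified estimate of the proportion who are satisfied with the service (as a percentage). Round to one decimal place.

38.6%

Reweight to the known shift distribution:
  day shift: 0.37 × 39.9 = 14.763
  evening shift: 0.39 × 39.6 = 15.444
  night shift: 0.24 × 35.1 = 8.424
Post-stratified estimate = 38.631 → 38.6%.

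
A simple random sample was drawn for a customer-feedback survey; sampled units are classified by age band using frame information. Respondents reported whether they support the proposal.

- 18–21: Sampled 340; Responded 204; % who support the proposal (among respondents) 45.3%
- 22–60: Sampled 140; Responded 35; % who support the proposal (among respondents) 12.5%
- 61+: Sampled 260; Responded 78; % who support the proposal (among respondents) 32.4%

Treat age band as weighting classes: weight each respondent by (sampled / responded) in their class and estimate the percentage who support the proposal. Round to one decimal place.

34.6%

Response rates by class: 18–21 204/340 = 60%, 22–60 35/140 = 25%, 61+ 78/260 = 30%.
Each respondent's weight = sampled/responded in their class; summing within a class gives n_sampled, so:
  18–21: 340 × 45.3 = 15402
  22–60: 140 × 12.5 = 1750
  61+: 260 × 32.4 = 8424
Adjusted estimate = 25,576 / 740 = 34.5622 → 34.6%.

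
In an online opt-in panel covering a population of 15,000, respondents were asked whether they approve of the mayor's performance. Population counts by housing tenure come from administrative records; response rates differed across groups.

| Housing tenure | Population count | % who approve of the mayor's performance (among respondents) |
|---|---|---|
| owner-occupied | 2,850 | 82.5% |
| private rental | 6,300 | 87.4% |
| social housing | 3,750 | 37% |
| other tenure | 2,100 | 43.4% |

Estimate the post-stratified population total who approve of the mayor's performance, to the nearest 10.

Apply each group's respondent rate to its population count:
  owner-occupied: 2,850 × 82.5% = 2351.25
  private rental: 6,300 × 87.4% = 5506.2
  social housing: 3,750 × 37% = 1387.5
  other tenure: 2,100 × 43.4% = 911.4
Estimated total = 10156.4 → 10,160.

10,160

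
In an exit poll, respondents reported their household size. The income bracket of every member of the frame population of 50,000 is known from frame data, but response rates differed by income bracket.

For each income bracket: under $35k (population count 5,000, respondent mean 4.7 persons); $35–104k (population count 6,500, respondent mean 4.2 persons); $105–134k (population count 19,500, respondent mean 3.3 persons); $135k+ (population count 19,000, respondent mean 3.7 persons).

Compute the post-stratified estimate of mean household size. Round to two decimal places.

Post-stratification weights by population share, not respondent share:
  under $35k: (5,000/50,000) × 4.7 = 0.47
  $35–104k: (6,500/50,000) × 4.2 = 0.546
  $105–134k: (19,500/50,000) × 3.3 = 1.287
  $135k+: (19,000/50,000) × 3.7 = 1.406
Post-stratified estimate = 3.709 → 3.71.

3.71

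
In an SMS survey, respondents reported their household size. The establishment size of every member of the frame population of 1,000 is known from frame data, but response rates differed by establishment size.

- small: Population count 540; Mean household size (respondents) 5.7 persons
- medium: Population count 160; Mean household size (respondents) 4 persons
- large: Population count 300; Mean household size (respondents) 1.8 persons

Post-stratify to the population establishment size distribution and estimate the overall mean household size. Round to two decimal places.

Weight each group's respondent value by its population share:
  small: (540/1,000) × 5.7 = 3.078
  medium: (160/1,000) × 4 = 0.64
  large: (300/1,000) × 1.8 = 0.54
Post-stratified estimate = 4.258 → 4.26.

4.26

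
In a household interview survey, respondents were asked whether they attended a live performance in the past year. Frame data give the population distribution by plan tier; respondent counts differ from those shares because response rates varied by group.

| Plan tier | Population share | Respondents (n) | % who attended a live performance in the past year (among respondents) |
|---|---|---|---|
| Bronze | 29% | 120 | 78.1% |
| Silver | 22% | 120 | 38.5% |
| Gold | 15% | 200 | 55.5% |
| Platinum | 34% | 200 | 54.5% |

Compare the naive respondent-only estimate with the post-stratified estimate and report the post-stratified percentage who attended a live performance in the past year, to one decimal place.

Without adjustment, the pooled respondent share is:
  (120/640)×78.1 + (120/640)×38.5 + (200/640)×55.5 + (200/640)×54.5 = 56.2375%
Reweighting by population plan tier shares:
  0.29×78.1 + 0.22×38.5 + 0.15×55.5 + 0.34×54.5 = 57.974%

58.0%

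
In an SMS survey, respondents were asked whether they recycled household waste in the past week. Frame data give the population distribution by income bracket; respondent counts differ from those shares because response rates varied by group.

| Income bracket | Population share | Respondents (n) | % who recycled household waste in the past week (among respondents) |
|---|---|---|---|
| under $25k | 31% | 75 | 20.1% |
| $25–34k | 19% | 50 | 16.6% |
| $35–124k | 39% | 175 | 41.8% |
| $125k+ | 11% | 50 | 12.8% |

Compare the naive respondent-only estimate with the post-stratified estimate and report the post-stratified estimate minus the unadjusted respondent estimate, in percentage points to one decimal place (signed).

-2.3 percentage points

Unadjusted (pooled respondent) estimate weights by respondent counts:
  (75/350)×20.1 + (50/350)×16.6 + (175/350)×41.8 + (50/350)×12.8 = 29.4071%
Post-stratifying to population shares instead:
  0.31×20.1 + 0.19×16.6 + 0.39×41.8 + 0.11×12.8 = 27.095%
Difference = 27.095 − 29.4071 = -2.3121 pp.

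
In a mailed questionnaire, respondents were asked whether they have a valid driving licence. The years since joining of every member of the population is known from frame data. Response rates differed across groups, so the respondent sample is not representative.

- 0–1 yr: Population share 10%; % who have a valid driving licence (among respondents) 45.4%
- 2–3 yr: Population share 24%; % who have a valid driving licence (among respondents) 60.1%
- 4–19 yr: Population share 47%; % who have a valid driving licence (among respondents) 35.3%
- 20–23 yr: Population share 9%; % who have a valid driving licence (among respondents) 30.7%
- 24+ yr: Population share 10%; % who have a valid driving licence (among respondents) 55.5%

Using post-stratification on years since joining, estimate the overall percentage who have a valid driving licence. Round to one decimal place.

Weight each group's respondent value by its population share:
  0–1 yr: 0.1 × 45.4 = 4.54
  2–3 yr: 0.24 × 60.1 = 14.424
  4–19 yr: 0.47 × 35.3 = 16.591
  20–23 yr: 0.09 × 30.7 = 2.763
  24+ yr: 0.1 × 55.5 = 5.55
Post-stratified estimate = 43.868 → 43.9%.

43.9%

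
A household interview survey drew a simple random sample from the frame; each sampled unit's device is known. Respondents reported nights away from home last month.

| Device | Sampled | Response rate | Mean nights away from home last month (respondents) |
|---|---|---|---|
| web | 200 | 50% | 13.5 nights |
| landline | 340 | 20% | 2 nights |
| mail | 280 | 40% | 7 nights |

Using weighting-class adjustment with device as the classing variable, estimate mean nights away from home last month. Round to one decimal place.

6.5

With weight = n_sampled/n_responded per class, the weighted class total is n_sampled:
  web: 200 × 13.5 = 2700
  landline: 340 × 2 = 680
  mail: 280 × 7 = 1960
Adjusted estimate = 5340 / 820 = 6.5122 → 6.5.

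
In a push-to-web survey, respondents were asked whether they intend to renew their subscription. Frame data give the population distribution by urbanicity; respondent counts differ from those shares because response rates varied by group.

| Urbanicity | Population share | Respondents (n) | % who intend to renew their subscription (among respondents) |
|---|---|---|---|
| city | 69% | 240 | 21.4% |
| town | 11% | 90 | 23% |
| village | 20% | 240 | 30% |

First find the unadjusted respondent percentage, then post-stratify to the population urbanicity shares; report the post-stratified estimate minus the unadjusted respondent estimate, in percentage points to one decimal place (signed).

Naive respondent-only estimate (weights = respondent counts):
  (240/570)×21.4 + (90/570)×23 + (240/570)×30 = 25.2737%
Reweighting by population urbanicity shares:
  0.69×21.4 + 0.11×23 + 0.2×30 = 23.296%
Difference = 23.296 − 25.2737 = -1.9777 pp.

-2.0 percentage points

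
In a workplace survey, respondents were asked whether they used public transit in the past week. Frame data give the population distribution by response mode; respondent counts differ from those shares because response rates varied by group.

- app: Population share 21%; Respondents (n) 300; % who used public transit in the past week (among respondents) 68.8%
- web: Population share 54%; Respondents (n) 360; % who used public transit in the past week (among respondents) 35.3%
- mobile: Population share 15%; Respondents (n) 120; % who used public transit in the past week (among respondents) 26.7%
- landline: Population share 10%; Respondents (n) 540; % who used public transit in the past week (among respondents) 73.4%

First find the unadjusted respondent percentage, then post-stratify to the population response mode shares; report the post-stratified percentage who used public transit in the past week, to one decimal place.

44.9%

Naive respondent-only estimate (weights = respondent counts):
  (300/1320)×68.8 + (360/1320)×35.3 + (120/1320)×26.7 + (540/1320)×73.4 = 57.7182%
Post-stratifying to population shares instead:
  0.21×68.8 + 0.54×35.3 + 0.15×26.7 + 0.1×73.4 = 44.855%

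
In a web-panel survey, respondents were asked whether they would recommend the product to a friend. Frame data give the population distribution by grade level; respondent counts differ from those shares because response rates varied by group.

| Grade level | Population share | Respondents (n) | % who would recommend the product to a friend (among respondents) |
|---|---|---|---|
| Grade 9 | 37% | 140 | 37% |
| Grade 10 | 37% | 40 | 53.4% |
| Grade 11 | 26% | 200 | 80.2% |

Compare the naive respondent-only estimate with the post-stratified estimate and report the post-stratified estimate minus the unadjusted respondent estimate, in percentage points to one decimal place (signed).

Naive respondent-only estimate (weights = respondent counts):
  (140/380)×37 + (40/380)×53.4 + (200/380)×80.2 = 61.4632%
Post-stratifying to population shares instead:
  0.37×37 + 0.37×53.4 + 0.26×80.2 = 54.3%
Difference = 54.3 − 61.4632 = -7.1632 pp.

-7.2 percentage points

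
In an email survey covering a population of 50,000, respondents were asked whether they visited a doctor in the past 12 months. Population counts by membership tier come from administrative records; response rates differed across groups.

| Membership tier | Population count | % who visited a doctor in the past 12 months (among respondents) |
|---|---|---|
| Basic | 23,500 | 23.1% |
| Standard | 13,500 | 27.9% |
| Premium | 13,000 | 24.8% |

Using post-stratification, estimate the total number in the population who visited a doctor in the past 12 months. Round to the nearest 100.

12,400

Each cell contributes its population count × the respondent rate:
  Basic: 23,500 × 23.1% = 5428.5
  Standard: 13,500 × 27.9% = 3766.5
  Premium: 13,000 × 24.8% = 3224
Estimated total = 12,419 → 12,400.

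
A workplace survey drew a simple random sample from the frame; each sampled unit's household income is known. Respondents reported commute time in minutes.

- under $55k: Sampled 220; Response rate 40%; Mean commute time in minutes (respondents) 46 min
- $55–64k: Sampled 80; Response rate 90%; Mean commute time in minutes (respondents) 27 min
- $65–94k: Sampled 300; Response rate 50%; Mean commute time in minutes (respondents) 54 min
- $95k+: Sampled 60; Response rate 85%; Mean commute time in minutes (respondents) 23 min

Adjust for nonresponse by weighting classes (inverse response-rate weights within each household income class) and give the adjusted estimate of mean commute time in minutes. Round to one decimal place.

With weight = n_sampled/n_responded per class, the weighted class total is n_sampled:
  under $55k: 220 × 46 = 10,120
  $55–64k: 80 × 27 = 2160
  $65–94k: 300 × 54 = 16,200
  $95k+: 60 × 23 = 1380
Adjusted estimate = 29,860 / 660 = 45.2424 → 45.2.

45.2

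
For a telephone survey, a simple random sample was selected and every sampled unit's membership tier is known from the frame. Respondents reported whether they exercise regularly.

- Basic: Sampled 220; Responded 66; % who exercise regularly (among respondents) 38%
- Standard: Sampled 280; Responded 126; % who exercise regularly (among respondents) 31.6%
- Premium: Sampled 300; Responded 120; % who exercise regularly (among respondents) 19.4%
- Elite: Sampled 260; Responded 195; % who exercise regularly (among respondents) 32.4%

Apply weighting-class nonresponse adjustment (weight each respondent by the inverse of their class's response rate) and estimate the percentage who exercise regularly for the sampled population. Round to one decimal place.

Response rates by class: Basic 66/220 = 30%, Standard 126/280 = 45%, Premium 120/300 = 40%, Elite 195/260 = 75%.
Weighting each respondent by the inverse class response rate inflates each class back to its sampled size, so the class weight is n_sampled:
  Basic: 220 × 38 = 8360
  Standard: 280 × 31.6 = 8848
  Premium: 300 × 19.4 = 5820
  Elite: 260 × 32.4 = 8424
Adjusted estimate = 31,452 / 1,060 = 29.6717 → 29.7%.

29.7%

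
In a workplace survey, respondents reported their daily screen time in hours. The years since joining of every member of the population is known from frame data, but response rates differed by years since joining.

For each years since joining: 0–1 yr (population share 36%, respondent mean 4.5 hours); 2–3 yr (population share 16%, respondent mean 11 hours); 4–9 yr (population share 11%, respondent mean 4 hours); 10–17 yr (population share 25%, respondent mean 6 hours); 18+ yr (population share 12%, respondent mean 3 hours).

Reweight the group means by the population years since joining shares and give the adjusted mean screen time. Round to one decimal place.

5.7

Weight each group's respondent value by its population share:
  0–1 yr: 0.36 × 4.5 = 1.62
  2–3 yr: 0.16 × 11 = 1.76
  4–9 yr: 0.11 × 4 = 0.44
  10–17 yr: 0.25 × 6 = 1.5
  18+ yr: 0.12 × 3 = 0.36
Post-stratified estimate = 5.68 → 5.7.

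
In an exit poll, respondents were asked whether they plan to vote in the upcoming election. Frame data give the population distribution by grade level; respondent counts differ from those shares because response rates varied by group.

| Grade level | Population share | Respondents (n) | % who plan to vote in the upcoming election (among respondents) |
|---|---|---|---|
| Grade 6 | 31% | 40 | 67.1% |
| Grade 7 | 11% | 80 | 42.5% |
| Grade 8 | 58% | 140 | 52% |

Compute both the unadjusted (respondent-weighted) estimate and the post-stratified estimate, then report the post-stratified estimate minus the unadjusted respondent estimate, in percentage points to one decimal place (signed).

+4.2 percentage points

Unadjusted (pooled respondent) estimate weights by respondent counts:
  (40/260)×67.1 + (80/260)×42.5 + (140/260)×52 = 51.4%
Reweighting by population grade level shares:
  0.31×67.1 + 0.11×42.5 + 0.58×52 = 55.636%
Difference = 55.636 − 51.4 = 4.236 pp.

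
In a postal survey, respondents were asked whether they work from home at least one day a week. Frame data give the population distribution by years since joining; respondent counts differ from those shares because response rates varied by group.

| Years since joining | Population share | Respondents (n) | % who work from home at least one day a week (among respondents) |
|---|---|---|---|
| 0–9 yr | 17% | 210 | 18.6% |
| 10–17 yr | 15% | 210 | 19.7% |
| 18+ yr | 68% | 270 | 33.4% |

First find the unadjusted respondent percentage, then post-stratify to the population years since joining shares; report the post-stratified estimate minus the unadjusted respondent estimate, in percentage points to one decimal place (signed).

Unadjusted (pooled respondent) estimate weights by respondent counts:
  (210/690)×18.6 + (210/690)×19.7 + (270/690)×33.4 = 24.7261%
Post-stratified estimate weights by population shares:
  0.17×18.6 + 0.15×19.7 + 0.68×33.4 = 28.829%
Difference = 28.829 − 24.7261 = 4.1029 pp.

+4.1 percentage points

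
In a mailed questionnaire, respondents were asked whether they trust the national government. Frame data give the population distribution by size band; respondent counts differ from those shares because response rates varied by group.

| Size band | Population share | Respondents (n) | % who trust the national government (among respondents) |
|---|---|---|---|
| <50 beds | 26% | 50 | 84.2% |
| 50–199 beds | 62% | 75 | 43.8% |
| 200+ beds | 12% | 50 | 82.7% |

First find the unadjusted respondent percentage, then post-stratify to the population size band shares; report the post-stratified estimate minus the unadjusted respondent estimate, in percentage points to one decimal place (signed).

-7.5 percentage points

Unadjusted (pooled respondent) estimate weights by respondent counts:
  (50/175)×84.2 + (75/175)×43.8 + (50/175)×82.7 = 66.4571%
Post-stratifying to population shares instead:
  0.26×84.2 + 0.62×43.8 + 0.12×82.7 = 58.972%
Difference = 58.972 − 66.4571 = -7.4851 pp.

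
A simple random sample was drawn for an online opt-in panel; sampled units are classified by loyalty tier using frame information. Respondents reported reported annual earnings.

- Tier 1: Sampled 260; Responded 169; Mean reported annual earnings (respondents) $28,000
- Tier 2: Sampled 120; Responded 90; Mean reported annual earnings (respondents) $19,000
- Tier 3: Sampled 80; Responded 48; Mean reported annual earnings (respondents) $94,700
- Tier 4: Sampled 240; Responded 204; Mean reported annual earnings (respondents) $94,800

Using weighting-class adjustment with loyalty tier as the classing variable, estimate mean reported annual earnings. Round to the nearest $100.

Class response rates: Tier 1 169/260 = 65%, Tier 2 90/120 = 75%, Tier 3 48/80 = 60%, Tier 4 204/240 = 85%.
Inverse-response-rate weighting restores each class to its sampled count, so class totals weight by n_sampled:
  Tier 1: 260 × 28,000 = 7,280,000
  Tier 2: 120 × 19,000 = 2,280,000
  Tier 3: 80 × 94,700 = 7,576,000
  Tier 4: 240 × 94,800 = 22,752,000
Adjusted estimate = 39,888,000 / 700 = 56982.9 → $57,000.

$57,000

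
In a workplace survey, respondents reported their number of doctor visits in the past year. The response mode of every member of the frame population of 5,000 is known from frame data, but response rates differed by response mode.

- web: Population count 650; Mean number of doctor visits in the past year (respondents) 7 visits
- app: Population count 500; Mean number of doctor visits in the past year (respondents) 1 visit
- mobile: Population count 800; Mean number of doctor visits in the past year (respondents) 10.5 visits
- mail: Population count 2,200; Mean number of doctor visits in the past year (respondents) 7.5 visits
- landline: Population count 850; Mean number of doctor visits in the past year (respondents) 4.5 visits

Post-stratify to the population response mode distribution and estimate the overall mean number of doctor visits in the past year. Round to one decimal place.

Reweight to the known response mode distribution:
  web: (650/5,000) × 7 = 0.91
  app: (500/5,000) × 1 = 0.1
  mobile: (800/5,000) × 10.5 = 1.68
  mail: (2,200/5,000) × 7.5 = 3.3
  landline: (850/5,000) × 4.5 = 0.765
Post-stratified estimate = 6.755 → 6.8.

6.8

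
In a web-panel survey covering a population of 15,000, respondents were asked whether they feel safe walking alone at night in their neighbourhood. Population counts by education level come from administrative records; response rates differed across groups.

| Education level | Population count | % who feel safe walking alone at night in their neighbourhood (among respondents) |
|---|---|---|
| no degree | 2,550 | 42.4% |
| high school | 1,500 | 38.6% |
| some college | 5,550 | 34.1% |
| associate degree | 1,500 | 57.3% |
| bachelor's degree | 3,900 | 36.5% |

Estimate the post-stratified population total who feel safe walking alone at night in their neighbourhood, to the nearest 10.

Apply each group's respondent rate to its population count:
  no degree: 2,550 × 42.4% = 1081.2
  high school: 1,500 × 38.6% = 579
  some college: 5,550 × 34.1% = 1892.55
  associate degree: 1,500 × 57.3% = 859.5
  bachelor's degree: 3,900 × 36.5% = 1423.5
Estimated total = 5835.75 → 5,840.

5,840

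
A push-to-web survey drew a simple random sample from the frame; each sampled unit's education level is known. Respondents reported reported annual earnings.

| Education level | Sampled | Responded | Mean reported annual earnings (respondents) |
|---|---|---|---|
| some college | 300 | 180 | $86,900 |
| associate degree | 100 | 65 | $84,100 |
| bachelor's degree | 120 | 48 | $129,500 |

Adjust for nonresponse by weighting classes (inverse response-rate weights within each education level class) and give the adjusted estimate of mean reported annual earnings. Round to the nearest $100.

Response rates by class: some college 180/300 = 60%, associate degree 65/100 = 65%, bachelor's degree 48/120 = 40%.
Each respondent's weight = sampled/responded in their class; summing within a class gives n_sampled, so:
  some college: 300 × 86,900 = 26,070,000
  associate degree: 100 × 84,100 = 8,410,000
  bachelor's degree: 120 × 129,500 = 15,540,000
Adjusted estimate = 50,020,000 / 520 = 96192.3 → $96,200.

$96,200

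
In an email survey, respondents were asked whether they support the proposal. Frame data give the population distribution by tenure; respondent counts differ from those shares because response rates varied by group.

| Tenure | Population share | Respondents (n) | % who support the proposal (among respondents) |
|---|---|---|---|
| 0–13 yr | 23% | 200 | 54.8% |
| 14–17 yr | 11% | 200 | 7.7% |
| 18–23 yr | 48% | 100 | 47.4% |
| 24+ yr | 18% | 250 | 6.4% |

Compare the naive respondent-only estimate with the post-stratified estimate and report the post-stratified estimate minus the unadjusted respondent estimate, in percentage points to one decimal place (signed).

Naive respondent-only estimate (weights = respondent counts):
  (200/750)×54.8 + (200/750)×7.7 + (100/750)×47.4 + (250/750)×6.4 = 25.12%
Reweighting by population tenure shares:
  0.23×54.8 + 0.11×7.7 + 0.48×47.4 + 0.18×6.4 = 37.355%
Difference = 37.355 − 25.12 = 12.235 pp.

+12.2 percentage points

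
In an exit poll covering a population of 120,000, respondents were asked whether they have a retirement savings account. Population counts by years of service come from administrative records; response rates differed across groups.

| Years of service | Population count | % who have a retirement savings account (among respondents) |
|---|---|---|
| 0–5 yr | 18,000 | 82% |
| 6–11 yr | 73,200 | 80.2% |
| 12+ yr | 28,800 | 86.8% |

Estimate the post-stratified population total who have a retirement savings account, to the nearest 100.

98,500

Estimated count per cell = population count × respondent percentage:
  0–5 yr: 18,000 × 82% = 14,760
  6–11 yr: 73,200 × 80.2% = 58706.4
  12+ yr: 28,800 × 86.8% = 24998.4
Estimated total = 98464.8 → 98,500.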